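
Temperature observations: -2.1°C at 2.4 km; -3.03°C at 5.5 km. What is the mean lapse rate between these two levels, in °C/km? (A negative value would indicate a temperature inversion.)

0.3°C/km

Γ = −ΔT/Δz = (-2.1 − (-3.03)) / (5500 − 2400) m
  = 0.93°C / 3.1 km = 0.3°C/km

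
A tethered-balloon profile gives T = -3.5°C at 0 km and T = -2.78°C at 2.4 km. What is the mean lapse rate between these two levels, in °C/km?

-0.3°C/km

Γ = −ΔT/Δz = (-3.5 − (-2.78)) / (2400 − 0) m
  = -0.72°C / 2.4 km = -0.3°C/km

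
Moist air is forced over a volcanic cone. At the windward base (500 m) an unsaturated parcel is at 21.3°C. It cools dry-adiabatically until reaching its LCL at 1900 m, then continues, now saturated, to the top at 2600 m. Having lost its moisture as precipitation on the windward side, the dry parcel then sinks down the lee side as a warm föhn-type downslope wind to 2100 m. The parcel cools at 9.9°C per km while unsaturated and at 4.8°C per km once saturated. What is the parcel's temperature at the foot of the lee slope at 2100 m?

9.03°C

Dry to 1900 m: -9.9 × 1.4 km = -13.86°C, so T = 7.44°C.
Saturated to 2600 m: -4.8 × 0.7 km = -3.36°C, so T = 4.08°C.
Dry descent to 2100 m: +9.9 × 0.5 km = +4.95°C, so T = 9.03°C.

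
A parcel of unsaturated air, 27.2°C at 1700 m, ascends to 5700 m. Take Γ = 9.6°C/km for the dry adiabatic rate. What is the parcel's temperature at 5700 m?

1700 → 5700 m (dry adiabatic, 9.6°C/km): ΔT = -9.6 × 4 = -38.4°C → T = -11.2°C

-11.2°C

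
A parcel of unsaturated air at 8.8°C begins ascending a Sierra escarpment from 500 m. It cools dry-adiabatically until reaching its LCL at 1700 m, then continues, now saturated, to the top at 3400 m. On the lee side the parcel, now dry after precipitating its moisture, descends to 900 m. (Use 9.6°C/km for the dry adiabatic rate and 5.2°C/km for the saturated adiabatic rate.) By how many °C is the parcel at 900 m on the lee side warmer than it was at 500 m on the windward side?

+3.64°C

From 500 m to 1700 m (dry): cools by 9.6 × 1.2 = 11.52°C, giving -2.72°C.
From 1700 m to 3400 m (saturated): cools by 5.2 × 1.7 = 8.84°C, giving -11.56°C.
From 3400 m to 900 m (dry descent): warms by 9.6 × 2.5 = 24°C, giving 12.44°C.
Net change vs windward start: 12.44 − 8.8 = +3.64°C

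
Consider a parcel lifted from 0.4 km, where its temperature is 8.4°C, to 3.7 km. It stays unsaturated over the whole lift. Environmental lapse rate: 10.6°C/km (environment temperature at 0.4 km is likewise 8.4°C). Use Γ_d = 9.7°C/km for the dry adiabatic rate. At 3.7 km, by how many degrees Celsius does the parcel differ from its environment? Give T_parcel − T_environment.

+2.97°C (parcel warmer than environment)

Parcel:
  From 400 m to 3700 m (dry): cools by 9.7 × 3.3 = 32.01°C, giving -23.61°C.
Environment:
  From 400 m to 3700 m (environment): cools by 10.6 × 3.3 = 34.98°C, giving -26.58°C.
T_parcel − T_env = -23.61 − (-26.58) = +2.97°C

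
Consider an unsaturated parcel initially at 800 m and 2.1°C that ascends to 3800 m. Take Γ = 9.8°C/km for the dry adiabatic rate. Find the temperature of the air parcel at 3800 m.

-27.3°C

From 800 m to 3800 m (dry adiabatic): cools by 9.8 × 3 = 29.4°C, giving -27.3°C.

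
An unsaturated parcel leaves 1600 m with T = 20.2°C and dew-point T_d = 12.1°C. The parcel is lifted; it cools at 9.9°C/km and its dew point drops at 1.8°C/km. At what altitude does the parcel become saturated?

2600 m

T and T_d converge at 9.9 − 1.8 = 8.1°C per km
Height above start = (20.2 − 12.1) / 8.1 = 1 km
LCL altitude = 1600 m + 1000 m = 2600 m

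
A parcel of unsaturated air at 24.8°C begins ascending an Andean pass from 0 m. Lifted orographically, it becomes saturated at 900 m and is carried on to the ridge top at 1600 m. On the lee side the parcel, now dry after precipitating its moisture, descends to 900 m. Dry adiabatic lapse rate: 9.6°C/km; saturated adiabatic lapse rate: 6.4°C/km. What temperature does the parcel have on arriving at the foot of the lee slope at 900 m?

From 0 m to 900 m (dry): cools by 9.6 × 0.9 = 8.64°C, giving 16.16°C.
From 900 m to 1600 m (saturated): cools by 6.4 × 0.7 = 4.48°C, giving 11.68°C.
From 1600 m to 900 m (dry descent): warms by 9.6 × 0.7 = 6.72°C, giving 18.4°C.

18.4°C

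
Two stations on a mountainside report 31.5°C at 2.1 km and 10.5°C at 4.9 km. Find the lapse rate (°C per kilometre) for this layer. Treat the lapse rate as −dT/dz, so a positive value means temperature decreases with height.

7.5°C/km

Γ = −ΔT/Δz = (31.5 − 10.5) / (4900 − 2100) m
  = 21°C / 2.8 km = 7.5°C/km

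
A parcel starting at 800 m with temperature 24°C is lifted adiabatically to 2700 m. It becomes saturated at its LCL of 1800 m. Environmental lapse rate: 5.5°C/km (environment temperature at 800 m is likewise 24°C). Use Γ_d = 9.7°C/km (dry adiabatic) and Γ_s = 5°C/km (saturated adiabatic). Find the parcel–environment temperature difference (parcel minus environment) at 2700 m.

-3.75°C (parcel cooler than environment)

Parcel:
  800 → 1800 m (dry, 9.7°C/km): ΔT = -9.7 × 1 = -9.7°C → T = 14.3°C
  1800 → 2700 m (saturated, 5°C/km): ΔT = -5 × 0.9 = -4.5°C → T = 9.8°C
Environment:
  800 → 2700 m (environment, 5.5°C/km): ΔT = -5.5 × 1.9 = -10.45°C → T = 13.55°C
T_parcel − T_env = 9.8 − 13.55 = -3.75°C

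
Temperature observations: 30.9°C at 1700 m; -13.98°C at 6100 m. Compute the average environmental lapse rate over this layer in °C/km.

10.2°C/km

Γ = −ΔT/Δz = (30.9 − (-13.98)) / (6100 − 1700) m
  = 44.88°C / 4.4 km = 10.2°C/km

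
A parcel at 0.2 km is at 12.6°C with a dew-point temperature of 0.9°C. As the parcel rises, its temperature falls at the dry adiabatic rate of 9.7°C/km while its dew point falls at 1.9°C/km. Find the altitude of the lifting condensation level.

1.7 km

T and T_d converge at 9.7 − 1.9 = 7.8°C per km
Height above start = (12.6 − 0.9) / 7.8 = 1.5 km
LCL altitude = 200 m + 1500 m = 1700 m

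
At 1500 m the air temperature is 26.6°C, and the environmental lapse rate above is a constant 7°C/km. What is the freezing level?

5300 m

Height above start = (26.6 − 0) / 7 = 3.8 km
Altitude = 1500 m + 3800 m = 5300 m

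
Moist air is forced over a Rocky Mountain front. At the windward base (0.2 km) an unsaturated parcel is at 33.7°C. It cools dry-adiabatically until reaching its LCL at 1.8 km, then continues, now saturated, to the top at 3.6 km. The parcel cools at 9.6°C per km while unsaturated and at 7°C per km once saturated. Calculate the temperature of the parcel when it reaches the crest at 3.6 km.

5.74°C

From 200 m to 1800 m (dry): cools by 9.6 × 1.6 = 15.36°C, giving 18.34°C.
From 1800 m to 3600 m (saturated): cools by 7 × 1.8 = 12.6°C, giving 5.74°C.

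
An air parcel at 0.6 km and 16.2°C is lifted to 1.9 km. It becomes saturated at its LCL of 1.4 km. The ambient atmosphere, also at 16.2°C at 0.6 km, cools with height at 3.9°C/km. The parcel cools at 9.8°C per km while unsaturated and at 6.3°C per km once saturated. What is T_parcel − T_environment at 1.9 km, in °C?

-5.92°C (parcel cooler than environment)

Parcel:
  Dry to 1400 m: -9.8 × 0.8 km = -7.84°C, so T = 8.36°C.
  Saturated to 1900 m: -6.3 × 0.5 km = -3.15°C, so T = 5.21°C.
Environment:
  Environment to 1900 m: -3.9 × 1.3 km = -5.07°C, so T = 11.13°C.
T_parcel − T_env = 5.21 − 11.13 = -5.92°C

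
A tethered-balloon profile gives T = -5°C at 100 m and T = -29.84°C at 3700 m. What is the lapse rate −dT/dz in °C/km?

Γ = −ΔT/Δz = (-5 − (-29.84)) / (3700 − 100) m
  = 24.84°C / 3.6 km = 6.9°C/km

6.9°C/km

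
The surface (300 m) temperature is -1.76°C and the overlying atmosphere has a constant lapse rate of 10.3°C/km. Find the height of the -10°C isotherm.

1100 m

Height above start = (-1.76 − (-10)) / 10.3 = 0.8 km
Altitude = 300 m + 800 m = 1100 m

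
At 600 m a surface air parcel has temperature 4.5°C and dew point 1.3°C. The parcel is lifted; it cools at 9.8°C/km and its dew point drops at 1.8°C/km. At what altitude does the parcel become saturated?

T and T_d converge at 9.8 − 1.8 = 8°C per km
Height above start = (4.5 − 1.3) / 8 = 0.4 km
LCL altitude = 600 m + 400 m = 1000 m

1000 m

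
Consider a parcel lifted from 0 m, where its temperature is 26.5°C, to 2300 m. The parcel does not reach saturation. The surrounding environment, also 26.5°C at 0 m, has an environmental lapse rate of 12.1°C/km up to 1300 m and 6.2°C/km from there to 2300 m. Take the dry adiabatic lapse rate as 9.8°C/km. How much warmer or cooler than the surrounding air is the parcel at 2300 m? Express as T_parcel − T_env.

Parcel:
  From 0 m to 2300 m (dry): cools by 9.8 × 2.3 = 22.54°C, giving 3.96°C.
Environment:
  From 0 m to 1300 m (environment, lower layer): cools by 12.1 × 1.3 = 15.73°C, giving 10.77°C.
  From 1300 m to 2300 m (environment, upper layer): cools by 6.2 × 1 = 6.2°C, giving 4.57°C.
T_parcel − T_env = 3.96 − 4.57 = -0.61°C

-0.61°C (parcel cooler than environment)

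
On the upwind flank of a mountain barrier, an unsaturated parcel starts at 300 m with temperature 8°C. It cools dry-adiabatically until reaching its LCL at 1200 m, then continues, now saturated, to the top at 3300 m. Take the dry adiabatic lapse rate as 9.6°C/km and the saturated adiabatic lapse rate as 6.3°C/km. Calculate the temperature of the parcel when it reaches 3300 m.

-13.87°C

Dry to 1200 m: -9.6 × 0.9 km = -8.64°C, so T = -0.64°C.
Saturated to 3300 m: -6.3 × 2.1 km = -13.23°C, so T = -13.87°C.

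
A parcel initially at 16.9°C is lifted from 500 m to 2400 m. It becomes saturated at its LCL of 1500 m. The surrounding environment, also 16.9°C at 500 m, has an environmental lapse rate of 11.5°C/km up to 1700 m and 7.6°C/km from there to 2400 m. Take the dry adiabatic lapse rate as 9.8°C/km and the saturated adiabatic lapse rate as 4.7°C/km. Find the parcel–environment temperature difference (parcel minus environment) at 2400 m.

Parcel:
  From 500 m to 1500 m (dry): cools by 9.8 × 1 = 9.8°C, giving 7.1°C.
  From 1500 m to 2400 m (saturated): cools by 4.7 × 0.9 = 4.23°C, giving 2.87°C.
Environment:
  From 500 m to 1700 m (environment, lower layer): cools by 11.5 × 1.2 = 13.8°C, giving 3.1°C.
  From 1700 m to 2400 m (environment, upper layer): cools by 7.6 × 0.7 = 5.32°C, giving -2.22°C.
T_parcel − T_env = 2.87 − (-2.22) = +5.09°C

+5.09°C (parcel warmer than environment)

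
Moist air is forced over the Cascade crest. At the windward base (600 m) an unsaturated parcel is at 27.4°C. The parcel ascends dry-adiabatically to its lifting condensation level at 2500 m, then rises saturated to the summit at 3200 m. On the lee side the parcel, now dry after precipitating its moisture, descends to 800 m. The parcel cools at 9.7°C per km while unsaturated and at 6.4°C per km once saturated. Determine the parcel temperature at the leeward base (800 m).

600–2500 m, dry: Δz = 1.9 km ⇒ ΔT = -18.43°C; T = 8.97°C
2500–3200 m, saturated: Δz = 0.7 km ⇒ ΔT = -4.48°C; T = 4.49°C
3200–800 m, dry descent: Δz = 2.4 km ⇒ ΔT = +23.28°C; T = 27.77°C

27.77°C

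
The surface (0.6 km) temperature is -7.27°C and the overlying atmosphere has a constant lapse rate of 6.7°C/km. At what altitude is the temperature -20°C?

Height above start = (-7.27 − (-20)) / 6.7 = 1.9 km
Altitude = 600 m + 1900 m = 2500 m

2.5 km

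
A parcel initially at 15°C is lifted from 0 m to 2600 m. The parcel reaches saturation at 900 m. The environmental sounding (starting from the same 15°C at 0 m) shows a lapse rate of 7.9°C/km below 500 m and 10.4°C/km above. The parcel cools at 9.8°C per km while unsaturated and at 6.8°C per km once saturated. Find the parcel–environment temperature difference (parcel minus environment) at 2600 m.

Parcel:
  0 → 900 m (dry, 9.8°C/km): ΔT = -9.8 × 0.9 = -8.82°C → T = 6.18°C
  900 → 2600 m (saturated, 6.8°C/km): ΔT = -6.8 × 1.7 = -11.56°C → T = -5.38°C
Environment:
  0 → 500 m (environment, lower layer, 7.9°C/km): ΔT = -7.9 × 0.5 = -3.95°C → T = 11.05°C
  500 → 2600 m (environment, upper layer, 10.4°C/km): ΔT = -10.4 × 2.1 = -21.84°C → T = -10.79°C
T_parcel − T_env = -5.38 − (-10.79) = +5.41°C

+5.41°C (parcel warmer than environment)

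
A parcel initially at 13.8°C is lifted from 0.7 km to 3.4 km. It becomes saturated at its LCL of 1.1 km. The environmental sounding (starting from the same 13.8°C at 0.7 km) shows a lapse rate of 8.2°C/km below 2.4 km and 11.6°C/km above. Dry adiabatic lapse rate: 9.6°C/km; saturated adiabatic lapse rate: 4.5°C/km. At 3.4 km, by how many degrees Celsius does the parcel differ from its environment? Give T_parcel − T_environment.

+11.35°C (parcel warmer than environment)

Parcel:
  From 700 m to 1100 m (dry): cools by 9.6 × 0.4 = 3.84°C, giving 9.96°C.
  From 1100 m to 3400 m (saturated): cools by 4.5 × 2.3 = 10.35°C, giving -0.39°C.
Environment:
  From 700 m to 2400 m (environment, lower layer): cools by 8.2 × 1.7 = 13.94°C, giving -0.14°C.
  From 2400 m to 3400 m (environment, upper layer): cools by 11.6 × 1 = 11.6°C, giving -11.74°C.
T_parcel − T_env = -0.39 − (-11.74) = +11.35°C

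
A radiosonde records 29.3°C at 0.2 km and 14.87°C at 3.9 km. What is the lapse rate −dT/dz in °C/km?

Γ = −ΔT/Δz = (29.3 − 14.87) / (3900 − 200) m
  = 14.43°C / 3.7 km = 3.9°C/km

3.9°C/km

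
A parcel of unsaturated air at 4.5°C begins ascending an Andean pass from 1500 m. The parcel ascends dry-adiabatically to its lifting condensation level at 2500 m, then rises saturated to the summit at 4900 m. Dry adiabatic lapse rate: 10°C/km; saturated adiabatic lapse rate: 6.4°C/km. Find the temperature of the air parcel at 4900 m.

Dry to 2500 m: -10 × 1 km = -10°C, so T = -5.5°C.
Saturated to 4900 m: -6.4 × 2.4 km = -15.36°C, so T = -20.86°C.

-20.86°C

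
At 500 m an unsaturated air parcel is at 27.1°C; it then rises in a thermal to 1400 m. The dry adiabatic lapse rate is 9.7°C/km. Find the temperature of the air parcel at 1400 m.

Dry adiabatic to 1400 m: -9.7 × 0.9 km = -8.73°C, so T = 18.37°C.

18.37°C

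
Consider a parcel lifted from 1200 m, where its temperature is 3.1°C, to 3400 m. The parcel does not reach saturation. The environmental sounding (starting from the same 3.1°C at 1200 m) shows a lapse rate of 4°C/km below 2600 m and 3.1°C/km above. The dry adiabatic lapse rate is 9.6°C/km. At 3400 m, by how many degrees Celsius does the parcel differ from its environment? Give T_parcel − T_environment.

-13.04°C (parcel cooler than environment)

Parcel:
  1200–3400 m, dry: Δz = 2.2 km ⇒ ΔT = -21.12°C; T = -18.02°C
Environment:
  1200–2600 m, environment, lower layer: Δz = 1.4 km ⇒ ΔT = -5.6°C; T = -2.5°C
  2600–3400 m, environment, upper layer: Δz = 0.8 km ⇒ ΔT = -2.48°C; T = -4.98°C
T_parcel − T_env = -18.02 − (-4.98) = -13.04°C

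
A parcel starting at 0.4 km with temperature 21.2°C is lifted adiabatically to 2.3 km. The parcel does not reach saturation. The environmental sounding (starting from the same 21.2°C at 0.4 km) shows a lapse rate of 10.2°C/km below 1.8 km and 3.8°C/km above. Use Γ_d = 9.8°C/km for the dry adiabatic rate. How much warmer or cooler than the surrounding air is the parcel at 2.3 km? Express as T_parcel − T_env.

Parcel:
  Dry to 2300 m: -9.8 × 1.9 km = -18.62°C, so T = 2.58°C.
Environment:
  Environment, lower layer to 1800 m: -10.2 × 1.4 km = -14.28°C, so T = 6.92°C.
  Environment, upper layer to 2300 m: -3.8 × 0.5 km = -1.9°C, so T = 5.02°C.
T_parcel − T_env = 2.58 − 5.02 = -2.44°C

-2.44°C (parcel cooler than environment)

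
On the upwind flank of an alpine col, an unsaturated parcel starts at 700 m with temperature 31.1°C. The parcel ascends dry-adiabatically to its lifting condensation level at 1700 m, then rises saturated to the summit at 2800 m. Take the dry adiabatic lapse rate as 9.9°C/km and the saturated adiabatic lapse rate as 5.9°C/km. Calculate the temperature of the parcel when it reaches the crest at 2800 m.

14.71°C

700–1700 m, dry: Δz = 1 km ⇒ ΔT = -9.9°C; T = 21.2°C
1700–2800 m, saturated: Δz = 1.1 km ⇒ ΔT = -6.49°C; T = 14.71°C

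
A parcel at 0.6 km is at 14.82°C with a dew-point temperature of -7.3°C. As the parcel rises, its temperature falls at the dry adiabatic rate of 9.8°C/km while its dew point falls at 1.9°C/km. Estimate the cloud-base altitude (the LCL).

3.4 km

T and T_d converge at 9.8 − 1.9 = 7.9°C per km
Height above start = (14.82 − (-7.3)) / 7.9 = 2.8 km
LCL altitude = 600 m + 2800 m = 3400 m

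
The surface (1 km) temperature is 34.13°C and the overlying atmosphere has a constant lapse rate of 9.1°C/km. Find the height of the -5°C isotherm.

Height above start = (34.13 − (-5)) / 9.1 = 4.3 km
Altitude = 1000 m + 4300 m = 5300 m

5.3 km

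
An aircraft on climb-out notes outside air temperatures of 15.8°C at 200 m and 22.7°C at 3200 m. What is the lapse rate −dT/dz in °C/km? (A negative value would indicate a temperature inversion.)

Γ = −ΔT/Δz = (15.8 − 22.7) / (3200 − 200) m
  = -6.9°C / 3 km = -2.3°C/km

-2.3°C/km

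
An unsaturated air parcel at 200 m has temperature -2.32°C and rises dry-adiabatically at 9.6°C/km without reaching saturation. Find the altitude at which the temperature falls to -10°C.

1000 m

Height above start = (-2.32 − (-10)) / 9.6 = 0.8 km
Altitude = 200 m + 800 m = 1000 m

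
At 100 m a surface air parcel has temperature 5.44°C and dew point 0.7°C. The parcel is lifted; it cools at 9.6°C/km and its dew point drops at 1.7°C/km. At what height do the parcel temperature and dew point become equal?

700 m

T and T_d converge at 9.6 − 1.7 = 7.9°C per km
Height above start = (5.44 − 0.7) / 7.9 = 0.6 km
LCL altitude = 100 m + 600 m = 700 m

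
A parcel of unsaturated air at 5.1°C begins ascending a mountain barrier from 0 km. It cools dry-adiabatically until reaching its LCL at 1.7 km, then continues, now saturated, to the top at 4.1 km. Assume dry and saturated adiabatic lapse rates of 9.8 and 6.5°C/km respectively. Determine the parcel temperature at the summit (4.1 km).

From 0 m to 1700 m (dry): cools by 9.8 × 1.7 = 16.66°C, giving -11.56°C.
From 1700 m to 4100 m (saturated): cools by 6.5 × 2.4 = 15.6°C, giving -27.16°C.

-27.16°C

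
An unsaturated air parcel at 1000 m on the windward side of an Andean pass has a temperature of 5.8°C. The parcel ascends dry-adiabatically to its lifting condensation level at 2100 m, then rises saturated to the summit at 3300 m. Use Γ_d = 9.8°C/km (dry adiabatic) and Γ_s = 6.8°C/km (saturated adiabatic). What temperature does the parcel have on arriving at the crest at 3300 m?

1000 → 2100 m (dry, 9.8°C/km): ΔT = -9.8 × 1.1 = -10.78°C → T = -4.98°C
2100 → 3300 m (saturated, 6.8°C/km): ΔT = -6.8 × 1.2 = -8.16°C → T = -13.14°C

-13.14°C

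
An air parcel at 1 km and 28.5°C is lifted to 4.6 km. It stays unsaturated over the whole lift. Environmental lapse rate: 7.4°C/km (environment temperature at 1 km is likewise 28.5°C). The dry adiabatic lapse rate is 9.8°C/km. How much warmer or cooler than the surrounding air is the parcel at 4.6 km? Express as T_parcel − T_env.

Parcel:
  1000 → 4600 m (dry, 9.8°C/km): ΔT = -9.8 × 3.6 = -35.28°C → T = -6.78°C
Environment:
  1000 → 4600 m (environment, 7.4°C/km): ΔT = -7.4 × 3.6 = -26.64°C → T = 1.86°C
T_parcel − T_env = -6.78 − 1.86 = -8.64°C

-8.64°C (parcel cooler than environment)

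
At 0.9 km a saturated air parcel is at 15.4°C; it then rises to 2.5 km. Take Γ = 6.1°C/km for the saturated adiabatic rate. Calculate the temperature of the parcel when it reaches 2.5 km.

5.64°C

Saturated adiabatic to 2500 m: -6.1 × 1.6 km = -9.76°C, so T = 5.64°C.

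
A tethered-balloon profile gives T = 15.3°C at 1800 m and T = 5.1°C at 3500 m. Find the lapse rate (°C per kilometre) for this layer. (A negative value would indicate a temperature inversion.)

6°C/km

Γ = −ΔT/Δz = (15.3 − 5.1) / (3500 − 1800) m
  = 10.2°C / 1.7 km = 6°C/km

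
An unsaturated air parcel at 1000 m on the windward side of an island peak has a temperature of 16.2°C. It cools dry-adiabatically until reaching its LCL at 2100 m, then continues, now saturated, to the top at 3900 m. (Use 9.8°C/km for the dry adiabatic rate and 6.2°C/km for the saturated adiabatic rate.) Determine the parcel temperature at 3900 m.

-5.74°C

Dry to 2100 m: -9.8 × 1.1 km = -10.78°C, so T = 5.42°C.
Saturated to 3900 m: -6.2 × 1.8 km = -11.16°C, so T = -5.74°C.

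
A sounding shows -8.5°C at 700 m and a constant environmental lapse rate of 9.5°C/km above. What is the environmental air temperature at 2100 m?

From 700 m to 2100 m (environmental): cools by 9.5 × 1.4 = 13.3°C, giving -21.8°C.

-21.8°C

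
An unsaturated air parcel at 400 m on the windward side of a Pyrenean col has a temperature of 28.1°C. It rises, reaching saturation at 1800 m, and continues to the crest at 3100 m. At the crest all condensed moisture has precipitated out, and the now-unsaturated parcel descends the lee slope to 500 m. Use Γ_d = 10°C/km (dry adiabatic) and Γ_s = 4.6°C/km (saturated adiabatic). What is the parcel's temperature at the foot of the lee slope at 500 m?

400–1800 m, dry: Δz = 1.4 km ⇒ ΔT = -14°C; T = 14.1°C
1800–3100 m, saturated: Δz = 1.3 km ⇒ ΔT = -5.98°C; T = 8.12°C
3100–500 m, dry descent: Δz = 2.6 km ⇒ ΔT = +26°C; T = 34.12°C

34.12°C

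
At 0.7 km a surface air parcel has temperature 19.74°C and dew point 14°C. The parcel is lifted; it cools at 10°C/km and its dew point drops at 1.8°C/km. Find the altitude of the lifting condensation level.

1.4 km

T and T_d converge at 10 − 1.8 = 8.2°C per km
Height above start = (19.74 − 14) / 8.2 = 0.7 km
LCL altitude = 700 m + 700 m = 1400 m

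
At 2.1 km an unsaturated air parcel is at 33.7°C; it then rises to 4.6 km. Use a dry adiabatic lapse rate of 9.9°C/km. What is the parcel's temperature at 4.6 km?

2100–4600 m, dry adiabatic: Δz = 2.5 km ⇒ ΔT = -24.75°C; T = 8.95°C

8.95°C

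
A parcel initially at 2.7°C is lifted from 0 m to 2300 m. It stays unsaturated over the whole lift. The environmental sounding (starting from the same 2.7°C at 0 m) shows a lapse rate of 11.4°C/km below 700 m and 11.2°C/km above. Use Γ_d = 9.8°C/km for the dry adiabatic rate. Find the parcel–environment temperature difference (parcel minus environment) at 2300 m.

Parcel:
  Dry to 2300 m: -9.8 × 2.3 km = -22.54°C, so T = -19.84°C.
Environment:
  Environment, lower layer to 700 m: -11.4 × 0.7 km = -7.98°C, so T = -5.28°C.
  Environment, upper layer to 2300 m: -11.2 × 1.6 km = -17.92°C, so T = -23.2°C.
T_parcel − T_env = -19.84 − (-23.2) = +3.36°C

+3.36°C (parcel warmer than environment)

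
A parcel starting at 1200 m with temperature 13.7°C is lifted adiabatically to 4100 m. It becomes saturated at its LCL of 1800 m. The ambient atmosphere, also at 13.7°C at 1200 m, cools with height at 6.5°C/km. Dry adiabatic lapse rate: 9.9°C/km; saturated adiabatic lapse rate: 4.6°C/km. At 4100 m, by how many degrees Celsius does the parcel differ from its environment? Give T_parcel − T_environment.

+2.33°C (parcel warmer than environment)

Parcel:
  1200 → 1800 m (dry, 9.9°C/km): ΔT = -9.9 × 0.6 = -5.94°C → T = 7.76°C
  1800 → 4100 m (saturated, 4.6°C/km): ΔT = -4.6 × 2.3 = -10.58°C → T = -2.82°C
Environment:
  1200 → 4100 m (environment, 6.5°C/km): ΔT = -6.5 × 2.9 = -18.85°C → T = -5.15°C
T_parcel − T_env = -2.82 − (-5.15) = +2.33°C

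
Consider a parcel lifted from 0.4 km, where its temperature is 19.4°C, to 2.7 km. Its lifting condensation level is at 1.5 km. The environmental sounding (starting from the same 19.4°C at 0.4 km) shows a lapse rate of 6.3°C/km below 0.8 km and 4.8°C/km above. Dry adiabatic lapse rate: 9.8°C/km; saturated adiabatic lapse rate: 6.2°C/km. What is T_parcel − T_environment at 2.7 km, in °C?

-6.58°C (parcel cooler than environment)

Parcel:
  400 → 1500 m (dry, 9.8°C/km): ΔT = -9.8 × 1.1 = -10.78°C → T = 8.62°C
  1500 → 2700 m (saturated, 6.2°C/km): ΔT = -6.2 × 1.2 = -7.44°C → T = 1.18°C
Environment:
  400 → 800 m (environment, lower layer, 6.3°C/km): ΔT = -6.3 × 0.4 = -2.52°C → T = 16.88°C
  800 → 2700 m (environment, upper layer, 4.8°C/km): ΔT = -4.8 × 1.9 = -9.12°C → T = 7.76°C
T_parcel − T_env = 1.18 − 7.76 = -6.58°C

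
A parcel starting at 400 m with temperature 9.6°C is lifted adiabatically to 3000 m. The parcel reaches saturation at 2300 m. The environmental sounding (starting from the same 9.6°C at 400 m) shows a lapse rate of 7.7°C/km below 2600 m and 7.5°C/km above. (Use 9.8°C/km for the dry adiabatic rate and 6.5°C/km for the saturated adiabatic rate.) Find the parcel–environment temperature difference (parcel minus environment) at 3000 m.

Parcel:
  400–2300 m, dry: Δz = 1.9 km ⇒ ΔT = -18.62°C; T = -9.02°C
  2300–3000 m, saturated: Δz = 0.7 km ⇒ ΔT = -4.55°C; T = -13.57°C
Environment:
  400–2600 m, environment, lower layer: Δz = 2.2 km ⇒ ΔT = -16.94°C; T = -7.34°C
  2600–3000 m, environment, upper layer: Δz = 0.4 km ⇒ ΔT = -3°C; T = -10.34°C
T_parcel − T_env = -13.57 − (-10.34) = -3.23°C

-3.23°C (parcel cooler than environment)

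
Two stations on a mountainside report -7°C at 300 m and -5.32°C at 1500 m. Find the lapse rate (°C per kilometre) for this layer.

-1.4°C/km

Γ = −ΔT/Δz = (-7 − (-5.32)) / (1500 − 300) m
  = -1.68°C / 1.2 km = -1.4°C/km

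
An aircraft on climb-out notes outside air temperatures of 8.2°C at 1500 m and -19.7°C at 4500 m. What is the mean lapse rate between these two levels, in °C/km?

9.3°C/km

Γ = −ΔT/Δz = (8.2 − (-19.7)) / (4500 − 1500) m
  = 27.9°C / 3 km = 9.3°C/km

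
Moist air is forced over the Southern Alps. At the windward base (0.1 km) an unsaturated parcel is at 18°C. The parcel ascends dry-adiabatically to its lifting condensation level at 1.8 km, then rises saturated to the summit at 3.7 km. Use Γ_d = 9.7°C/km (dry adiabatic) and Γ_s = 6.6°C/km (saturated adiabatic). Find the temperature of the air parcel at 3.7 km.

-11.03°C

100 → 1800 m (dry, 9.7°C/km): ΔT = -9.7 × 1.7 = -16.49°C → T = 1.51°C
1800 → 3700 m (saturated, 6.6°C/km): ΔT = -6.6 × 1.9 = -12.54°C → T = -11.03°C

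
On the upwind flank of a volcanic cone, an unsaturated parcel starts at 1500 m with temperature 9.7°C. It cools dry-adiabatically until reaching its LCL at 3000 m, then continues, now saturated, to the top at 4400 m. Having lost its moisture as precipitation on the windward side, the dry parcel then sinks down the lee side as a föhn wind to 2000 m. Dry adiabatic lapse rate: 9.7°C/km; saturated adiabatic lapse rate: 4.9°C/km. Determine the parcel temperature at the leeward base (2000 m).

11.57°C

1500–3000 m, dry: Δz = 1.5 km ⇒ ΔT = -14.55°C; T = -4.85°C
3000–4400 m, saturated: Δz = 1.4 km ⇒ ΔT = -6.86°C; T = -11.71°C
4400–2000 m, dry descent: Δz = 2.4 km ⇒ ΔT = +23.28°C; T = 11.57°C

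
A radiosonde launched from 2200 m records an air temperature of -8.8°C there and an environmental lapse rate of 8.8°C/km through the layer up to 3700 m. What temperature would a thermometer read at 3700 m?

-22°C

Environmental to 3700 m: -8.8 × 1.5 km = -13.2°C, so T = -22°C.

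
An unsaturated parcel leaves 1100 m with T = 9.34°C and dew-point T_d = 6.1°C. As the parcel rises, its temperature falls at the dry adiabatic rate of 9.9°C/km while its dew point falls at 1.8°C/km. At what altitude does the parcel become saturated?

T and T_d converge at 9.9 − 1.8 = 8.1°C per km
Height above start = (9.34 − 6.1) / 8.1 = 0.4 km
LCL altitude = 1100 m + 400 m = 1500 m

1500 m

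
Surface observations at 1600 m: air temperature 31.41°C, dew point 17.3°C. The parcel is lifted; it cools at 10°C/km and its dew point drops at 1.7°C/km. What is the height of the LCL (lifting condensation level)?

3300 m

T and T_d converge at 10 − 1.7 = 8.3°C per km
Height above start = (31.41 − 17.3) / 8.3 = 1.7 km
LCL altitude = 1600 m + 1700 m = 3300 m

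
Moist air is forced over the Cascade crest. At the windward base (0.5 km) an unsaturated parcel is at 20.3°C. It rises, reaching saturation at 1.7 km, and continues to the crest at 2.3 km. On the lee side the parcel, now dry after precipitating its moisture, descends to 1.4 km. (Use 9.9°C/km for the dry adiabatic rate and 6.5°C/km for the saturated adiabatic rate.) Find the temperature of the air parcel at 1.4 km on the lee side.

Dry to 1700 m: -9.9 × 1.2 km = -11.88°C, so T = 8.42°C.
Saturated to 2300 m: -6.5 × 0.6 km = -3.9°C, so T = 4.52°C.
Dry descent to 1400 m: +9.9 × 0.9 km = +8.91°C, so T = 13.43°C.

13.43°C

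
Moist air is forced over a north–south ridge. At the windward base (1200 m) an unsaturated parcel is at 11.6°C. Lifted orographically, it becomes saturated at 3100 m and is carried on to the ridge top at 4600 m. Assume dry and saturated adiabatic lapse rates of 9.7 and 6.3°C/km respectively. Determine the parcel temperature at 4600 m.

Dry to 3100 m: -9.7 × 1.9 km = -18.43°C, so T = -6.83°C.
Saturated to 4600 m: -6.3 × 1.5 km = -9.45°C, so T = -16.28°C.

-16.28°C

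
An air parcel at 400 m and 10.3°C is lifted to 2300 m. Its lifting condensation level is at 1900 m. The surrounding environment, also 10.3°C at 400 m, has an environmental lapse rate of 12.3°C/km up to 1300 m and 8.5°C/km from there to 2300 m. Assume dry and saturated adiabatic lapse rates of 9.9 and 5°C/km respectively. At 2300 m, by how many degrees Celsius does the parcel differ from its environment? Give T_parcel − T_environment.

+2.72°C (parcel warmer than environment)

Parcel:
  400–1900 m, dry: Δz = 1.5 km ⇒ ΔT = -14.85°C; T = -4.55°C
  1900–2300 m, saturated: Δz = 0.4 km ⇒ ΔT = -2°C; T = -6.55°C
Environment:
  400–1300 m, environment, lower layer: Δz = 0.9 km ⇒ ΔT = -11.07°C; T = -0.77°C
  1300–2300 m, environment, upper layer: Δz = 1 km ⇒ ΔT = -8.5°C; T = -9.27°C
T_parcel − T_env = -6.55 − (-9.27) = +2.72°C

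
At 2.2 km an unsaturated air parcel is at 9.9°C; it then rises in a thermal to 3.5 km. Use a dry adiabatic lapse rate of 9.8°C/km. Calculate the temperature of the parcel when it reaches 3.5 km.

2200 → 3500 m (dry adiabatic, 9.8°C/km): ΔT = -9.8 × 1.3 = -12.74°C → T = -2.84°C

-2.84°C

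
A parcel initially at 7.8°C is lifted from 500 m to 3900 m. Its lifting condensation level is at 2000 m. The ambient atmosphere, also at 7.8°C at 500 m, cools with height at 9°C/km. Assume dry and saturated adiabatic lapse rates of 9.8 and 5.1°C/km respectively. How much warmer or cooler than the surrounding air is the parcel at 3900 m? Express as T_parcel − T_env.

+6.21°C (parcel warmer than environment)

Parcel:
  500–2000 m, dry: Δz = 1.5 km ⇒ ΔT = -14.7°C; T = -6.9°C
  2000–3900 m, saturated: Δz = 1.9 km ⇒ ΔT = -9.69°C; T = -16.59°C
Environment:
  500–3900 m, environment: Δz = 3.4 km ⇒ ΔT = -30.6°C; T = -22.8°C
T_parcel − T_env = -16.59 − (-22.8) = +6.21°C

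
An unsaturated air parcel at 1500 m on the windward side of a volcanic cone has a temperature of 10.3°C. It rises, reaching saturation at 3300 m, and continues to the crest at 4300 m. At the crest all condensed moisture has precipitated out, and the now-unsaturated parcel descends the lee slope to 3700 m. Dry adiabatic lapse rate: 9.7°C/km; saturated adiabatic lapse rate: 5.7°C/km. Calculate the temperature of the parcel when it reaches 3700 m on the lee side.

1500 → 3300 m (dry, 9.7°C/km): ΔT = -9.7 × 1.8 = -17.46°C → T = -7.16°C
3300 → 4300 m (saturated, 5.7°C/km): ΔT = -5.7 × 1 = -5.7°C → T = -12.86°C
4300 → 3700 m (dry descent, 9.7°C/km): ΔT = +9.7 × 0.6 = +5.82°C → T = -7.04°C

-7.04°C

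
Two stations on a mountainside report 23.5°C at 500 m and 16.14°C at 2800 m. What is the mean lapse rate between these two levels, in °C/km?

3.2°C/km

Γ = −ΔT/Δz = (23.5 − 16.14) / (2800 − 500) m
  = 7.36°C / 2.3 km = 3.2°C/km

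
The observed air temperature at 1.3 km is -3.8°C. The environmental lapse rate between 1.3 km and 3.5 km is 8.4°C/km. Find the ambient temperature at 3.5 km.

-22.28°C

1300 → 3500 m (environmental, 8.4°C/km): ΔT = -8.4 × 2.2 = -18.48°C → T = -22.28°C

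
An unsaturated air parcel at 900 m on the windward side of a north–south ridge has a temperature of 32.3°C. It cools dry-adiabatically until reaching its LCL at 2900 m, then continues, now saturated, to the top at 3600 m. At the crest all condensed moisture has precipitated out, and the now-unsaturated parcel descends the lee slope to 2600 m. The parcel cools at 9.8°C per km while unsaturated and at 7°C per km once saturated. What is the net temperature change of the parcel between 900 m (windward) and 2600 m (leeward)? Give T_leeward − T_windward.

900 → 2900 m (dry, 9.8°C/km): ΔT = -9.8 × 2 = -19.6°C → T = 12.7°C
2900 → 3600 m (saturated, 7°C/km): ΔT = -7 × 0.7 = -4.9°C → T = 7.8°C
3600 → 2600 m (dry descent, 9.8°C/km): ΔT = +9.8 × 1 = +9.8°C → T = 17.6°C
Net change vs windward start: 17.6 − 32.3 = -14.7°C

-14.7°C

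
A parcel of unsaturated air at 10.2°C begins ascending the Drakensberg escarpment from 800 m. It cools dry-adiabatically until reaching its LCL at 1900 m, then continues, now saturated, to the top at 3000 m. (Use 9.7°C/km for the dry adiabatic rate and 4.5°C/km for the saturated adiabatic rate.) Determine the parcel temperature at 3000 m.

From 800 m to 1900 m (dry): cools by 9.7 × 1.1 = 10.67°C, giving -0.47°C.
From 1900 m to 3000 m (saturated): cools by 4.5 × 1.1 = 4.95°C, giving -5.42°C.

-5.42°C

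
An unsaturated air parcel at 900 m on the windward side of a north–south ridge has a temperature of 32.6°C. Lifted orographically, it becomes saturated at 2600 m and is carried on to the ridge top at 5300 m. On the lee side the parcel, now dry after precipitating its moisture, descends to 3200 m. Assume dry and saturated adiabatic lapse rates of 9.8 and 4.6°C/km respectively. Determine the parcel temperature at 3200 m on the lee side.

Dry to 2600 m: -9.8 × 1.7 km = -16.66°C, so T = 15.94°C.
Saturated to 5300 m: -4.6 × 2.7 km = -12.42°C, so T = 3.52°C.
Dry descent to 3200 m: +9.8 × 2.1 km = +20.58°C, so T = 24.1°C.

24.1°C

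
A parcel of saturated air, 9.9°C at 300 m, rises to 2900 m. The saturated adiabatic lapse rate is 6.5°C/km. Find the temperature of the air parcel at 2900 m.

-7°C

300–2900 m, saturated adiabatic: Δz = 2.6 km ⇒ ΔT = -16.9°C; T = -7°C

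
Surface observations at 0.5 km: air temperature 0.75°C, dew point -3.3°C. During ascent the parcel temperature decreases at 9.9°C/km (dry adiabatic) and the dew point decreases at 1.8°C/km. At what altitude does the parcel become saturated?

1 km

T and T_d converge at 9.9 − 1.8 = 8.1°C per km
Height above start = (0.75 − (-3.3)) / 8.1 = 0.5 km
LCL altitude = 500 m + 500 m = 1000 m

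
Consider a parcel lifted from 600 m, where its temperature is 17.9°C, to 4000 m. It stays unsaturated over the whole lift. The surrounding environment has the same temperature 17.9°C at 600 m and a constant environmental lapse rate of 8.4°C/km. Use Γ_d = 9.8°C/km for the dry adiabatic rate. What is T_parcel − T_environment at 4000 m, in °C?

-4.76°C (parcel cooler than environment)

Parcel:
  From 600 m to 4000 m (dry): cools by 9.8 × 3.4 = 33.32°C, giving -15.42°C.
Environment:
  From 600 m to 4000 m (environment): cools by 8.4 × 3.4 = 28.56°C, giving -10.66°C.
T_parcel − T_env = -15.42 − (-10.66) = -4.76°C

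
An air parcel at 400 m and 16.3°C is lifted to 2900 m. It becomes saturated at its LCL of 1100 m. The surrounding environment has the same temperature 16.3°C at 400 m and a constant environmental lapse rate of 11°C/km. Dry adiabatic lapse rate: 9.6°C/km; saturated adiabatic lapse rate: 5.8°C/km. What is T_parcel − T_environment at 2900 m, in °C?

+10.34°C (parcel warmer than environment)

Parcel:
  400–1100 m, dry: Δz = 0.7 km ⇒ ΔT = -6.72°C; T = 9.58°C
  1100–2900 m, saturated: Δz = 1.8 km ⇒ ΔT = -10.44°C; T = -0.86°C
Environment:
  400–2900 m, environment: Δz = 2.5 km ⇒ ΔT = -27.5°C; T = -11.2°C
T_parcel − T_env = -0.86 − (-11.2) = +10.34°C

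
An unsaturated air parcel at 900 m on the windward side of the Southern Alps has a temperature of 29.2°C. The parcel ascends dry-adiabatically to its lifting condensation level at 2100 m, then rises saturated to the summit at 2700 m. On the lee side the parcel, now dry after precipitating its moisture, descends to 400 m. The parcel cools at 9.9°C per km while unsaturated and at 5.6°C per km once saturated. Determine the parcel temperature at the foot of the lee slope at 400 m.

900 → 2100 m (dry, 9.9°C/km): ΔT = -9.9 × 1.2 = -11.88°C → T = 17.32°C
2100 → 2700 m (saturated, 5.6°C/km): ΔT = -5.6 × 0.6 = -3.36°C → T = 13.96°C
2700 → 400 m (dry descent, 9.9°C/km): ΔT = +9.9 × 2.3 = +22.77°C → T = 36.73°C

36.73°C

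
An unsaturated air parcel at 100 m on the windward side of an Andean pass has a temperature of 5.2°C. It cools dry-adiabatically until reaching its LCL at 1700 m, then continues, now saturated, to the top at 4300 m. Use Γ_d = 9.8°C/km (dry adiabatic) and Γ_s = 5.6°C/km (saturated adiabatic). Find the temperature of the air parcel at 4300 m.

-25.04°C

Dry to 1700 m: -9.8 × 1.6 km = -15.68°C, so T = -10.48°C.
Saturated to 4300 m: -5.6 × 2.6 km = -14.56°C, so T = -25.04°C.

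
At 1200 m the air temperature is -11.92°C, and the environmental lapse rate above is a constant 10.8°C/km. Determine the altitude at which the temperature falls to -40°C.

Height above start = (-11.92 − (-40)) / 10.8 = 2.6 km
Altitude = 1200 m + 2600 m = 3800 m

3800 m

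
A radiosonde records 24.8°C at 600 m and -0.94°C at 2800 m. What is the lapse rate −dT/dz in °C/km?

Γ = −ΔT/Δz = (24.8 − (-0.94)) / (2800 − 600) m
  = 25.74°C / 2.2 km = 11.7°C/km

11.7°C/km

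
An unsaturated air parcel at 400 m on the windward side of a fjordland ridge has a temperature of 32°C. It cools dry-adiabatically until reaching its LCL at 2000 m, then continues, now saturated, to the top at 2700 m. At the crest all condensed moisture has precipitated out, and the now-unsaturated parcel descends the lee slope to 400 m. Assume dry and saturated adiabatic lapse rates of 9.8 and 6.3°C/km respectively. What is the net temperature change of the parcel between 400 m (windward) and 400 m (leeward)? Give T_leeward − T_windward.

400–2000 m, dry: Δz = 1.6 km ⇒ ΔT = -15.68°C; T = 16.32°C
2000–2700 m, saturated: Δz = 0.7 km ⇒ ΔT = -4.41°C; T = 11.91°C
2700–400 m, dry descent: Δz = 2.3 km ⇒ ΔT = +22.54°C; T = 34.45°C
Net change vs windward start: 34.45 − 32 = +2.45°C

+2.45°C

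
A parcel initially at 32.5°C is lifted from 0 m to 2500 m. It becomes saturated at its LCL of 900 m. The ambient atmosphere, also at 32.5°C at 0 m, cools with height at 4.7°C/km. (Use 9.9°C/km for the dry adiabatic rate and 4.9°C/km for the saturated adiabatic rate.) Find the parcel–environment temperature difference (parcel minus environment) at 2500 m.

-5°C (parcel cooler than environment)

Parcel:
  From 0 m to 900 m (dry): cools by 9.9 × 0.9 = 8.91°C, giving 23.59°C.
  From 900 m to 2500 m (saturated): cools by 4.9 × 1.6 = 7.84°C, giving 15.75°C.
Environment:
  From 0 m to 2500 m (environment): cools by 4.7 × 2.5 = 11.75°C, giving 20.75°C.
T_parcel − T_env = 15.75 − 20.75 = -5°C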